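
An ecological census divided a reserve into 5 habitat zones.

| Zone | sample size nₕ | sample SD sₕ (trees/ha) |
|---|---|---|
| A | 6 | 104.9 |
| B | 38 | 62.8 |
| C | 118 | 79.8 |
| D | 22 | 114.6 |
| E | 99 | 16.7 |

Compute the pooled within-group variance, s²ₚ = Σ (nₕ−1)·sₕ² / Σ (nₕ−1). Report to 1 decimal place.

4493.3

Degrees of freedom: 5 + 37 + 117 + 21 + 98 = 278.
Σ(nₕ−1)sₕ² = 5·11004.01 + 37·3943.84 + 117·6368.04 + 21·13133.16 + 98·278.89 = 1249130.39.
s²ₚ = 1249130.39 / 278 = 4493.275... → 4493.3.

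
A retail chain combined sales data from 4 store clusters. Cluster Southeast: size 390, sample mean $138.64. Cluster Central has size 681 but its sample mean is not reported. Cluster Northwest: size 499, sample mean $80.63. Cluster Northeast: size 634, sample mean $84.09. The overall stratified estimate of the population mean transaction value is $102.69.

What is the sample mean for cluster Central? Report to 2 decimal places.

N = 390 + 681 + 499 + 634 = 2204.
Overall total = μ·N = 102.69·2204 = 226328.76.
Subtract the known strata: 390·138.64 + 499·80.63 + 634·84.09 = 147617.03.
Remaining total for cluster Central: 226328.76 − 147617.03 = 78711.73.
Divide by its size: 78711.73 / 681 = 115.5826... → 115.58.

115.58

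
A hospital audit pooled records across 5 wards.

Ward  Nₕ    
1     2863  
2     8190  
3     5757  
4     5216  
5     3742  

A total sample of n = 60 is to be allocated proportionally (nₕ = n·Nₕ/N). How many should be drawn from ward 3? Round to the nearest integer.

13

N = 2863 + 8190 + 5757 + 5216 + 3742 = 25768.
n_3 = 60·5757/25768 = 13.405... → 13.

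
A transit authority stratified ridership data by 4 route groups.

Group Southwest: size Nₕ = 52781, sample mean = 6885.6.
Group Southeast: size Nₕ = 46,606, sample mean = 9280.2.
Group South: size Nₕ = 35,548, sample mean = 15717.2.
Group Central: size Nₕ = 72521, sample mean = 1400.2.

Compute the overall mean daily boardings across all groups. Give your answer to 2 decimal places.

N = 52781 + 46606 + 35548 + 72521 = 207456.
Weight each subgroup mean by Nₕ/N and sum.
Σ Nₕx̄ₕ = 52781·6885.6 + 46606·9280.2 + 35548·15717.2 + 72521·1400.2 = 363428853.6 + 432513001.2 + 558715025.6 + 101543904.2 = 1456200784.6.
Divide by N: 1456200784.6 / 207456 = 7019.3235... → 7019.32.

7019.32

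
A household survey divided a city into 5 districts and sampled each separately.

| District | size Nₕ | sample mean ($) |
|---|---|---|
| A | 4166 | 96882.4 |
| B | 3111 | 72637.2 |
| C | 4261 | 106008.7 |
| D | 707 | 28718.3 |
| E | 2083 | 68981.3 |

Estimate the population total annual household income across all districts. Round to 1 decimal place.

Population total = Σ Nₕ·x̄ₕ (each stratum's size times its mean).
4166·96882.4 + 3111·72637.2 + 4261·106008.7 + 707·28718.3 + 2083·68981.3 = 403612078.4 + 225974329.2 + 451703070.7 + 20303838.1 + 143688047.9 = 1245281364.3.

1245281364.3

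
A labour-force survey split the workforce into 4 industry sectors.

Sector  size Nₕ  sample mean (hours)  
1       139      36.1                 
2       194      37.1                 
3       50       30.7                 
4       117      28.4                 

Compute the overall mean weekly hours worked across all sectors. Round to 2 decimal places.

34.15

x̄_st = (Σ Nₕx̄ₕ) / (Σ Nₕ) = (139·36.1 + 194·37.1 + 50·30.7 + 117·28.4) / 500
= 17073.1 / 500 = 34.1462 → 34.15.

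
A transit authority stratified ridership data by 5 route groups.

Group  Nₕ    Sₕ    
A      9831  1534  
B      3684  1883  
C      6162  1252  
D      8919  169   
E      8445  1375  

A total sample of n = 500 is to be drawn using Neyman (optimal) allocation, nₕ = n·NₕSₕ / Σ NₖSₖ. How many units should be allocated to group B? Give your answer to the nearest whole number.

81

A: NₕSₕ = 9831·1534 = 15080754
B: NₕSₕ = 3684·1883 = 6936972
C: NₕSₕ = 6162·1252 = 7714824
D: NₕSₕ = 8919·169 = 1507311
E: NₕSₕ = 8445·1375 = 11611875
Σ NₕSₕ = 42851736.
n_B = 500·6936972/42851736 = 80.942... → 81.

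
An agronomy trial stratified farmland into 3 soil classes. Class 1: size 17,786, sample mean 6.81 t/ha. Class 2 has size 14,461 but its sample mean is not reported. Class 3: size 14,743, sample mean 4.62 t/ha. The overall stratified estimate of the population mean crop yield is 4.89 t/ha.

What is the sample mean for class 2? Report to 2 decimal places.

2.80

N = 17786 + 14461 + 14743 = 46990.
Overall total = μ·N = 4.89·46990 = 229781.1.
Subtract the known strata: 17786·6.81 + 14743·4.62 = 189235.32.
Remaining total for class 2: 229781.1 − 189235.32 = 40545.78.
Divide by its size: 40545.78 / 14461 = 2.8038... → 2.80.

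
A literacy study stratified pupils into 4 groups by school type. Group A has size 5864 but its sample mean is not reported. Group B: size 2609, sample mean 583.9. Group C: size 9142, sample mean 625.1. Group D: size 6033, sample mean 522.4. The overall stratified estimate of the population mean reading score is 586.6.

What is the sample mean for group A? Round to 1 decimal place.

N = 5864 + 2609 + 9142 + 6033 = 23648.
Overall total = μ·N = 586.6·23648 = 13871916.8.
Subtract the known strata: 2609·583.9 + 9142·625.1 + 6033·522.4 = 10389698.5.
Remaining total for group A: 13871916.8 − 10389698.5 = 3482218.3.
Divide by its size: 3482218.3 / 5864 = 593.830... → 593.8.

593.8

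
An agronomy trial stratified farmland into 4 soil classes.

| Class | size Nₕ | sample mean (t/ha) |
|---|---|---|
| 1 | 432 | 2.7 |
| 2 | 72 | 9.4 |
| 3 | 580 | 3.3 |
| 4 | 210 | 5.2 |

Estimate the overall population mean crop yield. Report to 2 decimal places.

3.75

x̄_st = (Σ Nₕx̄ₕ) / (Σ Nₕ) = (432·2.7 + 72·9.4 + 580·3.3 + 210·5.2) / 1294
= 4849.2 / 1294 = 3.7474... → 3.75.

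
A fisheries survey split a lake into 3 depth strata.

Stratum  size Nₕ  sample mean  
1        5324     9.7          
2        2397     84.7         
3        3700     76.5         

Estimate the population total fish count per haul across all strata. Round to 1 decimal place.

1: 5324·9.7 = 51642.8
2: 2397·84.7 = 203025.9
3: 3700·76.5 = 283050
τ̂ = Σ Nₕx̄ₕ = 537718.7.

537718.7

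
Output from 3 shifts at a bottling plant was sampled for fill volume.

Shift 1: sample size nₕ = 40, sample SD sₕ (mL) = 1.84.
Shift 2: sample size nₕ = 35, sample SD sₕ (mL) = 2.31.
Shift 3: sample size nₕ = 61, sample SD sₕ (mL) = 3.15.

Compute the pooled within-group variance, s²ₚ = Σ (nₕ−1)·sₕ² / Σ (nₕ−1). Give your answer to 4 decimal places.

6.8332

Degrees of freedom: 39 + 34 + 60 = 133.
Σ(nₕ−1)sₕ² = 39·3.3856 + 34·5.3361 + 60·9.9225 = 908.8158.
s²ₚ = 908.8158 / 133 = 6.833202... → 6.8332.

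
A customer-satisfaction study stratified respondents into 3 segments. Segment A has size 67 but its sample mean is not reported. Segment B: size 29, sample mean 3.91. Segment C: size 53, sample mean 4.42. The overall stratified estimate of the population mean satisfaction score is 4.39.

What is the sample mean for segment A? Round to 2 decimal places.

N = 67 + 29 + 53 = 149.
Overall total = μ·N = 4.39·149 = 654.11.
Subtract the known strata: 29·3.91 + 53·4.42 = 347.65.
Remaining total for segment A: 654.11 − 347.65 = 306.46.
Divide by its size: 306.46 / 67 = 4.5740... → 4.57.

4.57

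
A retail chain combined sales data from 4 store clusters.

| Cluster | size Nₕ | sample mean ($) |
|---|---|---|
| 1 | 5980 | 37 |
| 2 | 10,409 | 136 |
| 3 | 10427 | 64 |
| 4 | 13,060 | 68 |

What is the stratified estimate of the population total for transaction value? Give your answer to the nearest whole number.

3192292

Population total = Σ Nₕ·x̄ₕ (each stratum's size times its mean).
5980·37 + 10409·136 + 10427·64 + 13060·68 = 221260 + 1415624 + 667328 + 888080 = 3192292.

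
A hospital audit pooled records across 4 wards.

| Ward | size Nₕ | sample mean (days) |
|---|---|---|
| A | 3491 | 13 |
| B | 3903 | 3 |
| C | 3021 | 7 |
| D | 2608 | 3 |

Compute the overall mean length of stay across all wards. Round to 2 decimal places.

N = 13023; weights Wₕ = Nₕ/N = (0.2681, 0.2997, 0.2320, 0.2003).
x̄_st = Σ Wₕ·x̄ₕ = 0.2681·13 + 0.2997·3 + 0.2320·7 + 0.2003·3 ≈ 6.6085...
→ 6.61.

6.61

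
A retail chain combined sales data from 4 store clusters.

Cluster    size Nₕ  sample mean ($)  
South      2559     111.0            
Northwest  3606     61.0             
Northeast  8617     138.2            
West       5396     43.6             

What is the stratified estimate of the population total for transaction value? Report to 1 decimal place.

South: 2559·111.0 = 284049
Northwest: 3606·61.0 = 219966
Northeast: 8617·138.2 = 1190869.4
West: 5396·43.6 = 235265.6
τ̂ = Σ Nₕx̄ₕ = 1930150.0.

1930150.0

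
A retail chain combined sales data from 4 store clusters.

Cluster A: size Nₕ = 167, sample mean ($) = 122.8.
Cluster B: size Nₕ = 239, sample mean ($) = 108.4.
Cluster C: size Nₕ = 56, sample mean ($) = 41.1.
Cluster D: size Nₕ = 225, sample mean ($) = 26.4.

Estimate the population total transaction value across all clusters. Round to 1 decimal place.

54656.8

Estimate total by summing Nₕ·x̄ₕ over strata.
167·122.8 + 239·108.4 + 56·41.1 + 225·26.4 = 20507.6 + 25907.6 + 2301.6 + 5940 = 54656.8.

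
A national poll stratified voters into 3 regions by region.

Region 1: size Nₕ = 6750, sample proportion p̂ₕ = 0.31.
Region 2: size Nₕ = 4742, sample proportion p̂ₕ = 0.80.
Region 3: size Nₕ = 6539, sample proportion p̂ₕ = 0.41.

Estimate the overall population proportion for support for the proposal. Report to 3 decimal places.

0.475

Wₕ = Nₕ/N with N = 18031: 0.3744, 0.2630, 0.3627.
p̂_st = 0.3744·0.31 + 0.2630·0.80 + 0.3627·0.41 ≈ 0.47513... → 0.475.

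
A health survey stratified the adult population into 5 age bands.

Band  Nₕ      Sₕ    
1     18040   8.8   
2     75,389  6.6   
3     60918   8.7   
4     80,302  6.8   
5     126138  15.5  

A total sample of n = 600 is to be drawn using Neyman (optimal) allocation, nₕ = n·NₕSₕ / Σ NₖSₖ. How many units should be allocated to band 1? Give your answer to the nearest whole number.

26

Σ NₕSₕ = 18040·8.8 + 75389·6.6 + 60918·8.7 + 80302·6.8 + 126138·15.5 = 3687498.6.
Share for 1: 158752/3687498.6 = 0.04305.
n_1 = 600 × 0.04305 = 25.831... → 26.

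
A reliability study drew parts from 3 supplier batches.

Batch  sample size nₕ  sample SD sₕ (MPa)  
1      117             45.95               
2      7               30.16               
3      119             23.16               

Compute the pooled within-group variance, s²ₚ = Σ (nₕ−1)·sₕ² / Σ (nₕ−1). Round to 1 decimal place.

1: (117−1)·45.95² = 116·2111.4025 = 244922.69
2: (7−1)·30.16² = 6·909.6256 = 5457.7536
3: (119−1)·23.16² = 118·536.3856 = 63293.5008
Numerator = 313673.9444; denominator = Σ(nₕ−1) = 240.
s²ₚ = 313673.9444/240 = 1306.975... → 1307.0.

1307.0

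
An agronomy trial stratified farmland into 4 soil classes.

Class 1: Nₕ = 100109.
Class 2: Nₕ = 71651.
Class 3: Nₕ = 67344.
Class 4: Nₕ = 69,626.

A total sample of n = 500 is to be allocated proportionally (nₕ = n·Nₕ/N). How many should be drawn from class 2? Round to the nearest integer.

116

N = 100109 + 71651 + 67344 + 69626 = 308730.
n_2 = 500·71651/308730 = 116.042... → 116.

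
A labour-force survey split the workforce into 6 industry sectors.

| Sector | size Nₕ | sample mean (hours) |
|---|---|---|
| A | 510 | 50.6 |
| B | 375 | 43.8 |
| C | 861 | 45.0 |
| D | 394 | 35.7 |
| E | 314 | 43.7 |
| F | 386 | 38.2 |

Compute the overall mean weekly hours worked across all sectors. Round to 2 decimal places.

x̄_st = (Σ Nₕx̄ₕ) / (Σ Nₕ) = (510·50.6 + 375·43.8 + 861·45.0 + 394·35.7 + 314·43.7 + 386·38.2) / 2840
= 123508.8 / 2840 = 43.4890... → 43.49.

43.49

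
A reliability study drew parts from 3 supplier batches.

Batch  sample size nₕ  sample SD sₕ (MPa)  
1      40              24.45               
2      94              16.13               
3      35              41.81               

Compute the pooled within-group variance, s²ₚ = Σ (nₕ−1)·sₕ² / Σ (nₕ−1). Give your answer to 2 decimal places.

644.25

Degrees of freedom: 39 + 93 + 34 = 166.
Σ(nₕ−1)sₕ² = 39·597.8025 + 93·260.1769 + 34·1748.0761 = 106945.3366.
s²ₚ = 106945.3366 / 166 = 644.2490... → 644.25.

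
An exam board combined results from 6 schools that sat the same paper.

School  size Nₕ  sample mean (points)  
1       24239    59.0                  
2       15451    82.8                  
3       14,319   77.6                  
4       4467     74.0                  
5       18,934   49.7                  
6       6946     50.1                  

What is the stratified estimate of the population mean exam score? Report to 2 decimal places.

64.49

x̄_st = (Σ Nₕx̄ₕ) / (Σ Nₕ) = (24239·59.0 + 15451·82.8 + 14319·77.6 + 4467·74.0 + 18934·49.7 + 6946·50.1) / 84356
= 5440170.6 / 84356 = 64.4906... → 64.49.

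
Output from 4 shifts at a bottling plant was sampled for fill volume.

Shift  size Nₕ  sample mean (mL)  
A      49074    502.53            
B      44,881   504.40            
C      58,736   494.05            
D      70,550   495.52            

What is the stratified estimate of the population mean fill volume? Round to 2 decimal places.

498.46

N = 49074 + 44881 + 58736 + 70550 = 223241.
Weight each subgroup mean by Nₕ/N and sum.
Σ Nₕx̄ₕ = 49074·502.53 + 44881·504.40 + 58736·494.05 + 70550·495.52 = 24661157.22 + 22637976.4 + 29018520.8 + 34958936 = 111276590.42.
Divide by N: 111276590.42 / 223241 = 498.4595... → 498.46.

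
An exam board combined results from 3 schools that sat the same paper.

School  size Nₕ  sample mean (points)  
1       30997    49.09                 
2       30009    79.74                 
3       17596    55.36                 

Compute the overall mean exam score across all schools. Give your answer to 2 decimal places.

N = 30997 + 30009 + 17596 = 78602.
Weight each subgroup mean by Nₕ/N and sum.
Σ Nₕx̄ₕ = 30997·49.09 + 30009·79.74 + 17596·55.36 = 1521642.73 + 2392917.66 + 974114.56 = 4888674.95.
Divide by N: 4888674.95 / 78602 = 62.1953... → 62.20.

62.20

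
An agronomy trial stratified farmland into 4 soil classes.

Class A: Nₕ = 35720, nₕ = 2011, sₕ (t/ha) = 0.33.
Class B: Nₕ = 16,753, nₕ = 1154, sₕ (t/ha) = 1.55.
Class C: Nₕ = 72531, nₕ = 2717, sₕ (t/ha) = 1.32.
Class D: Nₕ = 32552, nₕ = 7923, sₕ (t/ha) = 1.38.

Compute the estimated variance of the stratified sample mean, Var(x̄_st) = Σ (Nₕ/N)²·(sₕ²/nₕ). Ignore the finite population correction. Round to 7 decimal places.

N = 157556; Wₕ = Nₕ/N.
class A: (35720/157556)²·0.33²/2011 = 0.0000027834
class B: (16753/157556)²·1.55²/1154 = 0.0000235382
class C: (72531/157556)²·1.32²/2717 = 0.0001359051
class D: (32552/157556)²·1.38²/7923 = 0.0000102602
Sum = 0.0001724868 → 0.0001725.

0.0001725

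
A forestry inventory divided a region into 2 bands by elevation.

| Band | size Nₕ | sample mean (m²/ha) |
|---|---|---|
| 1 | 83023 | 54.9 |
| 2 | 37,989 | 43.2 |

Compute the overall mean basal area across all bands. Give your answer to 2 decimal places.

51.23

x̄_st = (Σ Nₕx̄ₕ) / (Σ Nₕ) = (83023·54.9 + 37989·43.2) / 121012
= 6199087.5 / 121012 = 51.2270... → 51.23.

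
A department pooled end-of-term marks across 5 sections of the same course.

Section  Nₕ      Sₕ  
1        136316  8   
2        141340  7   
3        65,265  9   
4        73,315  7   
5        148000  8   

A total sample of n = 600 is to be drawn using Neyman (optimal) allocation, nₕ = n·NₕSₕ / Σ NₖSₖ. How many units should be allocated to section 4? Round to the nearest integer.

Σ NₕSₕ = 136316·8 + 141340·7 + 65265·9 + 73315·7 + 148000·8 = 4364498.
Share for 4: 513205/4364498 = 0.11759.
n_4 = 600 × 0.11759 = 70.552... → 71.

71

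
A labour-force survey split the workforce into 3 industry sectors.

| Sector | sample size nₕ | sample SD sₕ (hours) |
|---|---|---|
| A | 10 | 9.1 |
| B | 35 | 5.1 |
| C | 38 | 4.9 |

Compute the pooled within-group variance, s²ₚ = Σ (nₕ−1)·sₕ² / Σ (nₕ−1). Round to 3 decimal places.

Degrees of freedom: 9 + 34 + 37 = 80.
Σ(nₕ−1)sₕ² = 9·82.81 + 34·26.01 + 37·24.01 = 2518.
s²ₚ = 2518 / 80 = 31.475 → 31.475.

31.475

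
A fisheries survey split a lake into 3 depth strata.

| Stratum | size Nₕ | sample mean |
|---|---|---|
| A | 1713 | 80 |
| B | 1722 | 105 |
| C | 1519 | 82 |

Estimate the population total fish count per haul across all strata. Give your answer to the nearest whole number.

A: 1713·80 = 137040
B: 1722·105 = 180810
C: 1519·82 = 124558
τ̂ = Σ Nₕx̄ₕ = 442408.

442408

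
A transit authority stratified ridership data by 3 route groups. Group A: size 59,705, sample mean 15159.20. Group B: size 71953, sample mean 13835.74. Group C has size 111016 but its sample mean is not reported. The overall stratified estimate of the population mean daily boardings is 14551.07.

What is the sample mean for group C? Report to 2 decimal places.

14687.64

N = 59705 + 71953 + 111016 = 242674.
Overall total = μ·N = 14551.07·242674 = 3531166361.18.
Subtract the known strata: 59705·15159.20 + 71953·13835.74 = 1900603036.22.
Remaining total for group C: 3531166361.18 − 1900603036.22 = 1630563324.96.
Divide by its size: 1630563324.96 / 111016 = 14687.6425... → 14687.64.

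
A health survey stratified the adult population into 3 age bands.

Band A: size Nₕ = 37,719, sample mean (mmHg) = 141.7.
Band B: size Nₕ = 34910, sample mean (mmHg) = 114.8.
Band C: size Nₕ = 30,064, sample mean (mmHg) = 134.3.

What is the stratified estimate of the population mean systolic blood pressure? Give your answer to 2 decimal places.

130.39

x̄_st = (Σ Nₕx̄ₕ) / (Σ Nₕ) = (37719·141.7 + 34910·114.8 + 30064·134.3) / 102693
= 13390045.5 / 102693 = 130.3891... → 130.39.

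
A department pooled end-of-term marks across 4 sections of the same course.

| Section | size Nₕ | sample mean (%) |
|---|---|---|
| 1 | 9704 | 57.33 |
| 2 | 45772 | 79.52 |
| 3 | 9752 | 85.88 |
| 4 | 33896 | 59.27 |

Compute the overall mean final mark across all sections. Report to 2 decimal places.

71.05

N = 9704 + 45772 + 9752 + 33896 = 99124.
The stratified mean weights each stratum mean by its population share Nₕ/N.
Σ Nₕx̄ₕ = 9704·57.33 + 45772·79.52 + 9752·85.88 + 33896·59.27 = 556330.32 + 3639789.44 + 837501.76 + 2009015.92 = 7042637.44.
Divide by N: 7042637.44 / 99124 = 71.0488... → 71.05.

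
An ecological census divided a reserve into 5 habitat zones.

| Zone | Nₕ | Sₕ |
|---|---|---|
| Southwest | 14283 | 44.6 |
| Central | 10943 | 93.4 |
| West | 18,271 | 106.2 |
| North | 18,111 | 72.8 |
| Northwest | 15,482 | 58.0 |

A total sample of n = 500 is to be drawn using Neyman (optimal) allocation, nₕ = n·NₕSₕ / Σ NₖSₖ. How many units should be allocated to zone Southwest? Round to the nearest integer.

Σ NₕSₕ = 14283·44.6 + 10943·93.4 + 18271·106.2 + 18111·72.8 + 15482·58.0 = 5815915.
Share for Southwest: 637021.8/5815915 = 0.10953.
n_Southwest = 500 × 0.10953 = 54.765... → 55.

55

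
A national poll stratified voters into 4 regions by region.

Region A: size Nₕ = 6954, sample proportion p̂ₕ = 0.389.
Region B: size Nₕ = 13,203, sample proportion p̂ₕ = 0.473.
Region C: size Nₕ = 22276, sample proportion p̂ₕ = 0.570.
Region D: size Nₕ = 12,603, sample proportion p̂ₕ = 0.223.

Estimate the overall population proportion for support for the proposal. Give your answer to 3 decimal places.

Wₕ = Nₕ/N with N = 55036: 0.1264, 0.2399, 0.4048, 0.2290.
p̂_st = 0.1264·0.389 + 0.2399·0.473 + 0.4048·0.570 + 0.2290·0.223 ≈ 0.44440... → 0.444.

0.444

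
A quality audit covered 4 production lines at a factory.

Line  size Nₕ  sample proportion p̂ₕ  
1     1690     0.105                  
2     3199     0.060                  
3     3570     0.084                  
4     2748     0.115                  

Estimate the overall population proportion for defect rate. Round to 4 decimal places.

0.0879

N = 1690 + 3199 + 3570 + 2748 = 11207.
Overall proportion = Σ (Nₕ/N)·p̂ₕ.
Σ Nₕp̂ₕ = 177.45 + 191.94 + 299.88 + 316.02 = 985.29.
985.29 / 11207 = 0.087917... → 0.0879.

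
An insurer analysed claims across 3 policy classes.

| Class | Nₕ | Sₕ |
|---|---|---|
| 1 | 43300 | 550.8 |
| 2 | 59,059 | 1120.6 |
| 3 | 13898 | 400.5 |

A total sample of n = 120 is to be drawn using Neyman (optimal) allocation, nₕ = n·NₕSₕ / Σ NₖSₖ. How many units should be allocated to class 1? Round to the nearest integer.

Σ NₕSₕ = 43300·550.8 + 59059·1120.6 + 13898·400.5 = 95597304.4.
Share for 1: 23849640/95597304.4 = 0.24948.
n_1 = 120 × 0.24948 = 29.938... → 30.

30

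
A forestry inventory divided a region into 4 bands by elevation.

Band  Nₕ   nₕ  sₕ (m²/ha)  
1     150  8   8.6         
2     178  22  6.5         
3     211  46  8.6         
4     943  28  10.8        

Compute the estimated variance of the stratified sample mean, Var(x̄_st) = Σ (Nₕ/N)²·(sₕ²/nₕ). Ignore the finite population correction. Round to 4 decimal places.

N = 1482. Term for each stratum: Wₕ²sₕ²/nₕ.
Var(x̄_st) = 0.0947094 + 0.0277043 + 0.0325917 + 1.6866169 = 1.8416224 → 1.8416.

1.8416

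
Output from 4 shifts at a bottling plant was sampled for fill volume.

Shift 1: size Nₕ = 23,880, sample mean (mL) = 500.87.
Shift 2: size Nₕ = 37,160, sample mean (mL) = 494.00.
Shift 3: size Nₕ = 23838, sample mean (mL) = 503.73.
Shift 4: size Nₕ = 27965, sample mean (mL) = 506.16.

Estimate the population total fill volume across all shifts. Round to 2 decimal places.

56480495.74

Estimate total by summing Nₕ·x̄ₕ over strata.
23880·500.87 + 37160·494.00 + 23838·503.73 + 27965·506.16 = 11960775.6 + 18357040 + 12007915.74 + 14154764.4 = 56480495.74.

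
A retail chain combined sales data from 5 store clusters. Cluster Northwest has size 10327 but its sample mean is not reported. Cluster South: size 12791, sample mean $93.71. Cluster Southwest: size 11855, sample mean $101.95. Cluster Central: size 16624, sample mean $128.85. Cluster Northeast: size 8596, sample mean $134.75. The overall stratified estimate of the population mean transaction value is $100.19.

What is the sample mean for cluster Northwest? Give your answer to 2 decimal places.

31.29

Σ Nₕx̄ₕ = N·μ, so 10327·x̄_Northwest = 60193·100.19 − (12791·93.71 + 11855·101.95 + 16624·128.85 + 8596·134.75).
= 6030736.67 − 5707575.26 = 323161.41.
x̄_Northwest = 323161.41 / 10327 = 31.2929... → 31.29.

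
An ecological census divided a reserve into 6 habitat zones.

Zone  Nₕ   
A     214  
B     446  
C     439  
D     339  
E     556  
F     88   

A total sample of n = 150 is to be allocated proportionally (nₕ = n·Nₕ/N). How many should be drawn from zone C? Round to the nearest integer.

32

N = 214 + 446 + 439 + 339 + 556 + 88 = 2082.
n_C = 150·439/2082 = 31.628... → 32.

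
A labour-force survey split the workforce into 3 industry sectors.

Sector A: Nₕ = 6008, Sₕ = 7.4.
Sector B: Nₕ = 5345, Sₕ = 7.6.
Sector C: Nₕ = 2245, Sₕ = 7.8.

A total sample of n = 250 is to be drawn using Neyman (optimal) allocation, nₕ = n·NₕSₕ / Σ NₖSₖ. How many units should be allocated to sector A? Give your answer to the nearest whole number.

108

Σ NₕSₕ = 6008·7.4 + 5345·7.6 + 2245·7.8 = 102592.2.
Share for A: 44459.2/102592.2 = 0.43336.
n_A = 250 × 0.43336 = 108.340... → 108.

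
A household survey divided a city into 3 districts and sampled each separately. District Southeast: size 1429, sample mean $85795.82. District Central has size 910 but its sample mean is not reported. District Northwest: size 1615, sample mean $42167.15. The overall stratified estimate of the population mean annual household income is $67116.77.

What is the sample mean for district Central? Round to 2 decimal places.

82063.22

N = 1429 + 910 + 1615 = 3954.
Overall total = μ·N = 67116.77·3954 = 265379708.58.
Subtract the known strata: 1429·85795.82 + 1615·42167.15 = 190702174.03.
Remaining total for district Central: 265379708.58 − 190702174.03 = 74677534.55.
Divide by its size: 74677534.55 / 910 = 82063.2248... → 82063.22.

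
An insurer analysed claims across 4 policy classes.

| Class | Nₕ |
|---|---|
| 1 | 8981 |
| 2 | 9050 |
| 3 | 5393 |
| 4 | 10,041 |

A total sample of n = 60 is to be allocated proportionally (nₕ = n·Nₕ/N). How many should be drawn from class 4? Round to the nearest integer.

N = 8981 + 9050 + 5393 + 10041 = 33465.
n_4 = 60·10041/33465 = 18.003... → 18.

18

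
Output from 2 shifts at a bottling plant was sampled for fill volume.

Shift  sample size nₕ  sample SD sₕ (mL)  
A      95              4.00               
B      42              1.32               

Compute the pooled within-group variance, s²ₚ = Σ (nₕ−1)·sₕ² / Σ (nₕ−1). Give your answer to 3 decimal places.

11.670

Degrees of freedom: 94 + 41 = 135.
Σ(nₕ−1)sₕ² = 94·16 + 41·1.7424 = 1575.4384.
s²ₚ = 1575.4384 / 135 = 11.66991... → 11.670.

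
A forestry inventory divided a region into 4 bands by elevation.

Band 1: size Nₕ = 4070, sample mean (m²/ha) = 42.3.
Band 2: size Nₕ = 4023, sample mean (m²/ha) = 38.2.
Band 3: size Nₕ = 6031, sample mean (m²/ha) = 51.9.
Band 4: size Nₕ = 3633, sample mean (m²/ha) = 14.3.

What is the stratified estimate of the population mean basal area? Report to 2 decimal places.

x̄_st = (Σ Nₕx̄ₕ) / (Σ Nₕ) = (4070·42.3 + 4023·38.2 + 6031·51.9 + 3633·14.3) / 17757
= 690800.4 / 17757 = 38.9030... → 38.90.

38.90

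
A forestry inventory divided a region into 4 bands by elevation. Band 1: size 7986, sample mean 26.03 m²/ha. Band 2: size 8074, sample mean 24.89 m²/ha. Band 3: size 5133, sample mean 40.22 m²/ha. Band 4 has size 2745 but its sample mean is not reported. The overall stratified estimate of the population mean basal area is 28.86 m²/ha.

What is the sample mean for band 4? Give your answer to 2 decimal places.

N = 7986 + 8074 + 5133 + 2745 = 23938.
Overall total = μ·N = 28.86·23938 = 690850.68.
Subtract the known strata: 7986·26.03 + 8074·24.89 + 5133·40.22 = 615286.7.
Remaining total for band 4: 690850.68 − 615286.7 = 75563.98.
Divide by its size: 75563.98 / 2745 = 27.5279... → 27.53.

27.53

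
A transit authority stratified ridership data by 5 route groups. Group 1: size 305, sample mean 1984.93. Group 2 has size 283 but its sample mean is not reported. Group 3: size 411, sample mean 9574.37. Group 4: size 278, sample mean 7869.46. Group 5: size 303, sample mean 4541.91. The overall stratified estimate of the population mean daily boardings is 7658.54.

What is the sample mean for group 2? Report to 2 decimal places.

N = 305 + 283 + 411 + 278 + 303 = 1580.
Overall total = μ·N = 7658.54·1580 = 12100493.2.
Subtract the known strata: 305·1984.93 + 411·9574.37 + 278·7869.46 + 303·4541.91 = 8104378.33.
Remaining total for group 2: 12100493.2 − 8104378.33 = 3996114.87.
Divide by its size: 3996114.87 / 283 = 14120.5472... → 14120.55.

14120.55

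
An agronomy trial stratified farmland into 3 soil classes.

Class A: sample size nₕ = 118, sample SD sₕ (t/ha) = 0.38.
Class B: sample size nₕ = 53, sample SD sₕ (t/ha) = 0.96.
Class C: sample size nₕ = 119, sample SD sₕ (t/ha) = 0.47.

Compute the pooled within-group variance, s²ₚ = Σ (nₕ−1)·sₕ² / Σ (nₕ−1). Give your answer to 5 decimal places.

0.31667

Degrees of freedom: 117 + 52 + 118 = 287.
Σ(nₕ−1)sₕ² = 117·0.1444 + 52·0.9216 + 118·0.2209 = 90.8842.
s²ₚ = 90.8842 / 287 = 0.3166697... → 0.31667.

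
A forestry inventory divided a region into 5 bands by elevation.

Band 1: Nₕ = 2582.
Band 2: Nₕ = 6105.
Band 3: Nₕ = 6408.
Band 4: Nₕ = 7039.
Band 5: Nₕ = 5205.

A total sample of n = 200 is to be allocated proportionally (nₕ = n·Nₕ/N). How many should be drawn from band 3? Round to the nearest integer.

47

Share of band 3 = 6408/27339 = 0.23439.
Allocate 200 × 0.23439 = 46.878... → 47.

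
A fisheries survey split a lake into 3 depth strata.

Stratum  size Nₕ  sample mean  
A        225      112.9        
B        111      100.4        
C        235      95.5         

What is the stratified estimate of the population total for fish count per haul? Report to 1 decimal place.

58989.4

A: 225·112.9 = 25402.5
B: 111·100.4 = 11144.4
C: 235·95.5 = 22442.5
τ̂ = Σ Nₕx̄ₕ = 58989.4.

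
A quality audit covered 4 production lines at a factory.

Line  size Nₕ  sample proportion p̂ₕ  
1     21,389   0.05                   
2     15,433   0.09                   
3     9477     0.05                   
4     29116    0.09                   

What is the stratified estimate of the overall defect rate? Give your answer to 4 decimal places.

0.0736

N = 21389 + 15433 + 9477 + 29116 = 75415.
Overall proportion = Σ (Nₕ/N)·p̂ₕ.
Σ Nₕp̂ₕ = 1069.45 + 1388.97 + 473.85 + 2620.44 = 5552.71.
5552.71 / 75415 = 0.073629... → 0.0736.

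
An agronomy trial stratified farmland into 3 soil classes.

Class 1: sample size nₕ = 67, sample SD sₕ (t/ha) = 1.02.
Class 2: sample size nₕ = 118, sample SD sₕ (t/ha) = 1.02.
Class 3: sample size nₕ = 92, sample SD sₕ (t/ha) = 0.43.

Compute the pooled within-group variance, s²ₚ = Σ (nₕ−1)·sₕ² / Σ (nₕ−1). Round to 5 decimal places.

0.75627

1: (67−1)·1.02² = 66·1.0404 = 68.6664
2: (118−1)·1.02² = 117·1.0404 = 121.7268
3: (92−1)·0.43² = 91·0.1849 = 16.8259
Numerator = 207.2191; denominator = Σ(nₕ−1) = 274.
s²ₚ = 207.2191/274 = 0.7562741... → 0.75627.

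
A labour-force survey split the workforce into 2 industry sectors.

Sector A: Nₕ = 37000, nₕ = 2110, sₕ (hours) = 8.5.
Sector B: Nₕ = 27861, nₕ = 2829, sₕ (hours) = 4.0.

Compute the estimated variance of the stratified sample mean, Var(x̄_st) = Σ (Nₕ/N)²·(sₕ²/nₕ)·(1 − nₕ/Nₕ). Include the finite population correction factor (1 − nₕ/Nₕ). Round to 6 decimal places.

0.011445

N = 64861; Wₕ = Nₕ/N.
sector A: (37000/64861)²·8.5²/2110·(1 − 2110/37000) = 0.010507292
sector B: (27861/64861)²·4.0²/2829·(1 − 2829/27861) = 0.000937588
Sum = 0.011444880 → 0.011445.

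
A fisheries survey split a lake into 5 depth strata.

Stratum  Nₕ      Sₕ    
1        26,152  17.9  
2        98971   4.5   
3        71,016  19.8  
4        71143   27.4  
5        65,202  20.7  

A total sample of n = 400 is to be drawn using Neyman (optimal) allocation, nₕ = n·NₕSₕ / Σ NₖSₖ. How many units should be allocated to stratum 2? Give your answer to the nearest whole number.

32

Σ NₕSₕ = 26152·17.9 + 98971·4.5 + 71016·19.8 + 71143·27.4 + 65202·20.7 = 5618606.7.
Share for 2: 445369.5/5618606.7 = 0.07927.
n_2 = 400 × 0.07927 = 31.707... → 32.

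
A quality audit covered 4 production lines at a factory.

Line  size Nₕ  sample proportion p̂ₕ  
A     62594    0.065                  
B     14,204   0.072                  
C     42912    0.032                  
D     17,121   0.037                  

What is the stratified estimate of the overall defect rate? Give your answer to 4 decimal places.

Wₕ = Nₕ/N with N = 136831: 0.4575, 0.1038, 0.3136, 0.1251.
p̂_st = 0.4575·0.065 + 0.1038·0.072 + 0.3136·0.032 + 0.1251·0.037 ≈ 0.051874... → 0.0519.

0.0519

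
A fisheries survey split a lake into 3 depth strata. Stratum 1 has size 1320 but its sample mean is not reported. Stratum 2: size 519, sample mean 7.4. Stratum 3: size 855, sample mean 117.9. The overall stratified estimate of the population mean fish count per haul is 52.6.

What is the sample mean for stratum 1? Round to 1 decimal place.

Σ Nₕx̄ₕ = N·μ, so 1320·x̄_1 = 2694·52.6 − (519·7.4 + 855·117.9).
= 141704.4 − 104645.1 = 37059.3.
x̄_1 = 37059.3 / 1320 = 28.075... → 28.1.

28.1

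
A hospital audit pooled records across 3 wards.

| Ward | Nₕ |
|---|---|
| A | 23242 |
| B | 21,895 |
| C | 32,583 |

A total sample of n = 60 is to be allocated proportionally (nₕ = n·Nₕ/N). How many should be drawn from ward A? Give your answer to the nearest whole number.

18

Share of ward A = 23242/77720 = 0.29905.
Allocate 60 × 0.29905 = 17.943... → 18.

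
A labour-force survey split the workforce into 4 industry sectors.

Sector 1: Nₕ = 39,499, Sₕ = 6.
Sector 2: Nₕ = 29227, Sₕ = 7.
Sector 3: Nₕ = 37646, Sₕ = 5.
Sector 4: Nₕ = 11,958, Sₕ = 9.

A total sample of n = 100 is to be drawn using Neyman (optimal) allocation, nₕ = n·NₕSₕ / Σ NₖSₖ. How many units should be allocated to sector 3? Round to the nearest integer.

1: NₕSₕ = 39499·6 = 236994
2: NₕSₕ = 29227·7 = 204589
3: NₕSₕ = 37646·5 = 188230
4: NₕSₕ = 11958·9 = 107622
Σ NₕSₕ = 737435.
n_3 = 100·188230/737435 = 25.525... → 26.

26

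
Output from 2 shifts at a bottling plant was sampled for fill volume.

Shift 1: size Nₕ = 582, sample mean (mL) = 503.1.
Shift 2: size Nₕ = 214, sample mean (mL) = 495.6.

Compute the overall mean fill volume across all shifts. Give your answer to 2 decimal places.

501.08

x̄_st = (Σ Nₕx̄ₕ) / (Σ Nₕ) = (582·503.1 + 214·495.6) / 796
= 398862.6 / 796 = 501.0837... → 501.08.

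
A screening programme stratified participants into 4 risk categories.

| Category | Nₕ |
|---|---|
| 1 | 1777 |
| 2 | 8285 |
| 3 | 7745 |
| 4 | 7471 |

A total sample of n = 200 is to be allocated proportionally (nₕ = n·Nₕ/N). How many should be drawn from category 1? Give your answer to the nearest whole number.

Share of category 1 = 1777/25278 = 0.07030.
Allocate 200 × 0.07030 = 14.060... → 14.

14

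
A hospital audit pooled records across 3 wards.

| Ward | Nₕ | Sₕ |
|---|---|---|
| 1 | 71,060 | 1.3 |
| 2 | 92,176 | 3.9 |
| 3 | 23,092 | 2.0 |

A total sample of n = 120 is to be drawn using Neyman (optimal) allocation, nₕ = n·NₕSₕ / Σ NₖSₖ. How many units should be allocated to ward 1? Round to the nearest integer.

22

Σ NₕSₕ = 71060·1.3 + 92176·3.9 + 23092·2.0 = 498048.4.
Share for 1: 92378/498048.4 = 0.18548.
n_1 = 120 × 0.18548 = 22.258... → 22.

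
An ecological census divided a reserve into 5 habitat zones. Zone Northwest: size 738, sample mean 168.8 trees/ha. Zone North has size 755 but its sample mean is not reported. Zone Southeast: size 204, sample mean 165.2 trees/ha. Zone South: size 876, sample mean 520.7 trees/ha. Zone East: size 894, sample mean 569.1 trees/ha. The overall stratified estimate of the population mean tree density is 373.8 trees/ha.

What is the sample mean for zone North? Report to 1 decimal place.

228.8

N = 738 + 755 + 204 + 876 + 894 = 3467.
Overall total = μ·N = 373.8·3467 = 1295964.6.
Subtract the known strata: 738·168.8 + 204·165.2 + 876·520.7 + 894·569.1 = 1123183.8.
Remaining total for zone North: 1295964.6 − 1123183.8 = 172780.8.
Divide by its size: 172780.8 / 755 = 228.849... → 228.8.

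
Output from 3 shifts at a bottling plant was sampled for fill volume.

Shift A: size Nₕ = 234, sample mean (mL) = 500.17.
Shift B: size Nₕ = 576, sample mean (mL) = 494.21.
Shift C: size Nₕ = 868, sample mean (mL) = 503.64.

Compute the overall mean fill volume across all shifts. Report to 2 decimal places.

x̄_st = (Σ Nₕx̄ₕ) / (Σ Nₕ) = (234·500.17 + 576·494.21 + 868·503.64) / 1678
= 838864.26 / 1678 = 499.9191... → 499.92.

499.92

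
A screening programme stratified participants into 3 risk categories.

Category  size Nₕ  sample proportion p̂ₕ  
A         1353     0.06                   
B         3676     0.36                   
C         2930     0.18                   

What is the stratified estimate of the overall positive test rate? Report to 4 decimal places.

Wₕ = Nₕ/N with N = 7959: 0.1700, 0.4619, 0.3681.
p̂_st = 0.1700·0.06 + 0.4619·0.36 + 0.3681·0.18 ≈ 0.242737... → 0.2427.

0.2427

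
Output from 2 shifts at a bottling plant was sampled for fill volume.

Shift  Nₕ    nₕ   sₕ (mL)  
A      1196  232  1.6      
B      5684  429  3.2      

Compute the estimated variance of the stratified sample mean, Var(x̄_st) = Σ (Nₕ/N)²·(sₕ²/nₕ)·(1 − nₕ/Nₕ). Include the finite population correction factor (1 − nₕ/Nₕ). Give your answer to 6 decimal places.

0.015331

N = 6880. Term for each stratum: Wₕ²sₕ²/nₕ·(1−nₕ/Nₕ).
Var(x̄_st) = 0.000268772 + 0.015062345 = 0.015331116 → 0.015331.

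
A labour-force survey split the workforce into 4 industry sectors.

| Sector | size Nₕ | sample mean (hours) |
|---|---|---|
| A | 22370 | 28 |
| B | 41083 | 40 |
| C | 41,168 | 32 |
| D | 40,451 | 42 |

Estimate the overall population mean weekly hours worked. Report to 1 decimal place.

N = 22370 + 41083 + 41168 + 40451 = 145072.
Weight each subgroup mean by Nₕ/N and sum.
Σ Nₕx̄ₕ = 22370·28 + 41083·40 + 41168·32 + 40451·42 = 626360 + 1643320 + 1317376 + 1698942 = 5285998.
Divide by N: 5285998 / 145072 = 36.437... → 36.4.

36.4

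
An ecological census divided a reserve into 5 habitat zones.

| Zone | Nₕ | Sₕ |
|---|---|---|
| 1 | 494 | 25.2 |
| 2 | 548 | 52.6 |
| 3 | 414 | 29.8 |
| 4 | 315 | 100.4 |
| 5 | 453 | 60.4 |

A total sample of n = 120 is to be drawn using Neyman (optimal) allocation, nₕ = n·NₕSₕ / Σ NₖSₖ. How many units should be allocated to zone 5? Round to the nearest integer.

29

Σ NₕSₕ = 494·25.2 + 548·52.6 + 414·29.8 + 315·100.4 + 453·60.4 = 112598.
Share for 5: 27361.2/112598 = 0.24300.
n_5 = 120 × 0.24300 = 29.160... → 29.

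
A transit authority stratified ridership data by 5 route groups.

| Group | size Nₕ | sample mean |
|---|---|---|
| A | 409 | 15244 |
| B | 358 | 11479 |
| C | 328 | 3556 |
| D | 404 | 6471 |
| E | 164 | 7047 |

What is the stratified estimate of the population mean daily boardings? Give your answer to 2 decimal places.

9188.60

x̄_st = (Σ Nₕx̄ₕ) / (Σ Nₕ) = (409·15244 + 358·11479 + 328·3556 + 404·6471 + 164·7047) / 1663
= 15280638 / 1663 = 9188.5977... → 9188.60.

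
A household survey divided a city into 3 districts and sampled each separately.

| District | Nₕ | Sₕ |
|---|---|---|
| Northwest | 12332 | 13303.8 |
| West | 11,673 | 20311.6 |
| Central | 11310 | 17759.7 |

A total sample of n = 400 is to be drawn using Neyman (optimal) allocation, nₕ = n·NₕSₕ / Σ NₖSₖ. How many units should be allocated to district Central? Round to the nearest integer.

133

Σ NₕSₕ = 12332·13303.8 + 11673·20311.6 + 11310·17759.7 = 602021975.4.
Share for Central: 200862207/602021975.4 = 0.33365.
n_Central = 400 × 0.33365 = 133.458... → 133.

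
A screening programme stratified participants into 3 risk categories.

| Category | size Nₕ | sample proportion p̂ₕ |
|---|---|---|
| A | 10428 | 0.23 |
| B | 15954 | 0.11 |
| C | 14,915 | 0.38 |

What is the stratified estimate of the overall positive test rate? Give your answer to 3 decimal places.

0.238

N = 10428 + 15954 + 14915 = 41297.
Overall proportion = Σ (Nₕ/N)·p̂ₕ.
Σ Nₕp̂ₕ = 2398.44 + 1754.94 + 5667.7 = 9821.08.
9821.08 / 41297 = 0.23782... → 0.238.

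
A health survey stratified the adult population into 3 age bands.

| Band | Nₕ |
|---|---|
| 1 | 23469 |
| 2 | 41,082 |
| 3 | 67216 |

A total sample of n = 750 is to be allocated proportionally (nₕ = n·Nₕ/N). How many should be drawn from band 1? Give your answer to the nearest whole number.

Share of band 1 = 23469/131767 = 0.17811.
Allocate 750 × 0.17811 = 133.582... → 134.

134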